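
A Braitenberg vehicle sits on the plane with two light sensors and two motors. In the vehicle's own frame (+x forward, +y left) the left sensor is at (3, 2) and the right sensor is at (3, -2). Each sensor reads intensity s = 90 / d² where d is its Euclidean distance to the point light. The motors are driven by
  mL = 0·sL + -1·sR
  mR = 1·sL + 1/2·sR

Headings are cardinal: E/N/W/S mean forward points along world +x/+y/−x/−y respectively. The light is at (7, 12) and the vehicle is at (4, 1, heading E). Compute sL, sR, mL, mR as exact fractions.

10/9 90/169 -90/169 2095/1521

left sensor world pos  = (7, 3); dL² = 81
right sensor world pos = (7, -1); dR² = 169
sL = 90/81 = 10/9
sR = 90/169 = 90/169
mL = 0·sL + -1·sR = -90/169
mR = 1·sL + 1/2·sR = 2095/1521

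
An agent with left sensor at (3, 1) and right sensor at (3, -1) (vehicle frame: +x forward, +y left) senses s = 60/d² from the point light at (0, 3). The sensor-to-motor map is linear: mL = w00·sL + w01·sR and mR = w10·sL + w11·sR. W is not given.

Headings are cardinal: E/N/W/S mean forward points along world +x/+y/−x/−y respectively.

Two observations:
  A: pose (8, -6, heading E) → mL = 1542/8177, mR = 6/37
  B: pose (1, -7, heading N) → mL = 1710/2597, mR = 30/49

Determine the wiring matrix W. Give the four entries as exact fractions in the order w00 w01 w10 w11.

obs A: pose=(8,-6,E) → sL=12/37, sR=60/221, mL=1542/8177, mR=6/37
obs B: pose=(1,-7,N) → sL=60/49, sR=60/53, mL=1710/2597, mR=30/49
sensor matrix S = [[12/37, 60/221], [60/49, 60/53]]; det S = 737280/21235669
solve [mL_A; mL_B] = S·[w00; w01] and [mR_A; mR_B] = S·[w10; w11]:
  w00 = 1, w01 = -1/2, w10 = 1/2, w11 = 0

1 -1/2 1/2 0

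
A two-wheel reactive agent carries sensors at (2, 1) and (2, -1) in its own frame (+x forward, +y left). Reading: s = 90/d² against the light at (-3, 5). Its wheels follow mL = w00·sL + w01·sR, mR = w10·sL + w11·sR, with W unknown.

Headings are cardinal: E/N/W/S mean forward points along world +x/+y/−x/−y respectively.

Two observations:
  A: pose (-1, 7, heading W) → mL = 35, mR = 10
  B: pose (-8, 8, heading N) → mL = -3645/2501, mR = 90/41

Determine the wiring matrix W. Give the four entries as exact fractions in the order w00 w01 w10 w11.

1/2 -1 0 1

obs A: pose=(-1,7,W) → sL=90, sR=10, mL=35, mR=10
obs B: pose=(-8,8,N) → sL=90/61, sR=90/41, mL=-3645/2501, mR=90/41
sensor matrix S = [[90, 10], [90/61, 90/41]]; det S = 457200/2501
solve [mL_A; mL_B] = S·[w00; w01] and [mR_A; mR_B] = S·[w10; w11]:
  w00 = 1/2, w01 = -1, w10 = 0, w11 = 1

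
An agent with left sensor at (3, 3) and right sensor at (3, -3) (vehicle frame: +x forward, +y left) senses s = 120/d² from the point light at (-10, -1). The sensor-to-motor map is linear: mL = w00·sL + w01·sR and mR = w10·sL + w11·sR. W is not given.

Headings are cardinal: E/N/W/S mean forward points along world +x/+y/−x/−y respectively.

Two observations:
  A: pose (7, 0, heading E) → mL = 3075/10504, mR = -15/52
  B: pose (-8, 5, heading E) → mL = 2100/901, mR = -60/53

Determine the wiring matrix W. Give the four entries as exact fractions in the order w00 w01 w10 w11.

obs A: pose=(7,0,E) → sL=15/52, sR=30/101, mL=3075/10504, mR=-15/52
obs B: pose=(-8,5,E) → sL=60/53, sR=60/17, mL=2100/901, mR=-60/53
sensor matrix S = [[15/52, 30/101], [60/53, 60/17]]; det S = 806625/1183013
solve [mL_A; mL_B] = S·[w00; w01] and [mR_A; mR_B] = S·[w10; w11]:
  w00 = 1/2, w01 = 1/2, w10 = -1, w11 = 0

1/2 1/2 -1 0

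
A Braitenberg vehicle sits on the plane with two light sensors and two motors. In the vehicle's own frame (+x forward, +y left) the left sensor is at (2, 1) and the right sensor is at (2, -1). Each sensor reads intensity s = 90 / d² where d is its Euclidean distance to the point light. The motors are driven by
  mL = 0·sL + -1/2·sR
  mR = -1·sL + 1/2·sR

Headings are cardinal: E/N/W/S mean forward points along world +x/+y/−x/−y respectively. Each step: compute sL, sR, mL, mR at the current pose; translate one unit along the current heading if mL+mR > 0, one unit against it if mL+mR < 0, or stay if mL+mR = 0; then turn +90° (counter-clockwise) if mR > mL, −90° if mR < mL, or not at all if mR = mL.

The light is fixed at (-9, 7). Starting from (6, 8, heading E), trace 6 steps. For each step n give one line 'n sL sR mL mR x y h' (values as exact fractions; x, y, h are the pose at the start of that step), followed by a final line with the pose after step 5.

n=0: pose=(6,8,E); sL=90/293, sR=90/289; mL=-45/289, mR=-12825/84677; mL+mR=-90/293 → advance -1; mR−mL=360/84677 → turn +1·90°
n=1: pose=(5,8,N); sL=45/89, sR=5/13; mL=-5/26, mR=-725/2314; mL+mR=-45/89 → advance -1; mR−mL=-140/1157 → turn -1·90°
n=2: pose=(5,7,E); sL=90/257, sR=90/257; mL=-45/257, mR=-45/257; mL+mR=-90/257 → advance -1; mR−mL=0 → turn +0·90°
n=3: pose=(4,7,E); sL=45/113, sR=45/113; mL=-45/226, mR=-45/226; mL+mR=-45/113 → advance -1; mR−mL=0 → turn +0·90°
n=4: pose=(3,7,E); sL=90/197, sR=90/197; mL=-45/197, mR=-45/197; mL+mR=-90/197 → advance -1; mR−mL=0 → turn +0·90°
n=5: pose=(2,7,E); sL=9/17, sR=9/17; mL=-9/34, mR=-9/34; mL+mR=-9/17 → advance -1; mR−mL=0 → turn +0·90°

0 90/293 90/289 -45/289 -12825/84677 6 8 E
1 45/89 5/13 -5/26 -725/2314 5 8 N
2 90/257 90/257 -45/257 -45/257 5 7 E
3 45/113 45/113 -45/226 -45/226 4 7 E
4 90/197 90/197 -45/197 -45/197 3 7 E
5 9/17 9/17 -9/34 -9/34 2 7 E
final 1 7 E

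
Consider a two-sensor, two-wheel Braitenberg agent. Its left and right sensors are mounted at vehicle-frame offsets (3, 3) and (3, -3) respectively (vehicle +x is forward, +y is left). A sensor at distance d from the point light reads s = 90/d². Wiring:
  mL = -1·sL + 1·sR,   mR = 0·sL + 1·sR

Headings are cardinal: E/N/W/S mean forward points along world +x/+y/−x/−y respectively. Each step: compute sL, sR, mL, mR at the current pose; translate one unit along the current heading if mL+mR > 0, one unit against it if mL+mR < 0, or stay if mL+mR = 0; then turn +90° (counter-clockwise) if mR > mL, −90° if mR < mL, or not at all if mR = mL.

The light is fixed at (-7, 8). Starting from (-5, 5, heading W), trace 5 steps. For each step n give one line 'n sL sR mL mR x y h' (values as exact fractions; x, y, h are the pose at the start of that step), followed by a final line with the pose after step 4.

n=0: pose=(-5,5,W); sL=90/37, sR=90; mL=3240/37, mR=90; mL+mR=6570/37 → advance +1; mR−mL=90/37 → turn +1·90°
n=1: pose=(-6,5,S); sL=45/26, sR=9/4; mL=27/52, mR=9/4; mL+mR=36/13 → advance +1; mR−mL=45/26 → turn +1·90°
n=2: pose=(-6,4,E); sL=90/17, sR=18/13; mL=-864/221, mR=18/13; mL+mR=-558/221 → advance -1; mR−mL=90/17 → turn +1·90°
n=3: pose=(-7,4,N); sL=9, sR=9; mL=0, mR=9; mL+mR=9 → advance +1; mR−mL=9 → turn +1·90°
n=4: pose=(-7,5,W); sL=2, sR=10; mL=8, mR=10; mL+mR=18 → advance +1; mR−mL=2 → turn +1·90°

0 90/37 90 3240/37 90 -5 5 W
1 45/26 9/4 27/52 9/4 -6 5 S
2 90/17 18/13 -864/221 18/13 -6 4 E
3 9 9 0 9 -7 4 N
4 2 10 8 10 -7 5 W
final -8 5 S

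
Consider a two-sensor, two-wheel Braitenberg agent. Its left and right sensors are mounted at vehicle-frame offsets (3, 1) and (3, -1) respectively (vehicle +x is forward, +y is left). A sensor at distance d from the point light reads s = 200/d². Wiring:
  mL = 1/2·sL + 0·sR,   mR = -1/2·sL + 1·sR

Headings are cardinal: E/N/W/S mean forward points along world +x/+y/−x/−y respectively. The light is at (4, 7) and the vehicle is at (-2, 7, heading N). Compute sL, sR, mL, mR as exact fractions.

left sensor world pos  = (-3, 10); dL² = 58
right sensor world pos = (-1, 10); dR² = 34
sL = 200/58 = 100/29
sR = 200/34 = 100/17
mL = 1/2·sL + 0·sR = 50/29
mR = -1/2·sL + 1·sR = 2050/493

100/29 100/17 50/29 2050/493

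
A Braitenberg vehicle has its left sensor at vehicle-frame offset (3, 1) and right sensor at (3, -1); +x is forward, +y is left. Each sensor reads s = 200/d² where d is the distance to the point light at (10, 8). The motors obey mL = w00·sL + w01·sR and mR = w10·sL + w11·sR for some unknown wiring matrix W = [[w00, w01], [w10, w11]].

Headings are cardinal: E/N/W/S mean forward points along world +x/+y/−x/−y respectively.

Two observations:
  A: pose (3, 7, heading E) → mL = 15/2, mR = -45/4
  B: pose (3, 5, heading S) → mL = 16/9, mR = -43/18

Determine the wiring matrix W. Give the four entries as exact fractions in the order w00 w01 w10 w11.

obs A: pose=(3,7,E) → sL=25/2, sR=10, mL=15/2, mR=-45/4
obs B: pose=(3,5,S) → sL=25/9, sR=2, mL=16/9, mR=-43/18
sensor matrix S = [[25/2, 10], [25/9, 2]]; det S = -25/9
solve [mL_A; mL_B] = S·[w00; w01] and [mR_A; mR_B] = S·[w10; w11]:
  w00 = 1, w01 = -1/2, w10 = -1/2, w11 = -1/2

1 -1/2 -1/2 -1/2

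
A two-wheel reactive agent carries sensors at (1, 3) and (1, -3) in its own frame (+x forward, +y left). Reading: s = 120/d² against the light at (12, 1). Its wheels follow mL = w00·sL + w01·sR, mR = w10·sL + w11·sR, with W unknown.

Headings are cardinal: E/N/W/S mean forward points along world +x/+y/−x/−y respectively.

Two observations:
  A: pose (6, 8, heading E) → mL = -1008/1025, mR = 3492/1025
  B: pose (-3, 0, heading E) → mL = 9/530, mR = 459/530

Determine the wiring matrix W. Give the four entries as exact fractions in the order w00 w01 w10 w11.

1/2 -1/2 1/2 1

obs A: pose=(6,8,E) → sL=24/25, sR=120/41, mL=-1008/1025, mR=3492/1025
obs B: pose=(-3,0,E) → sL=3/5, sR=30/53, mL=9/530, mR=459/530
sensor matrix S = [[24/25, 120/41], [3/5, 30/53]]; det S = -13176/10865
solve [mL_A; mL_B] = S·[w00; w01] and [mR_A; mR_B] = S·[w10; w11]:
  w00 = 1/2, w01 = -1/2, w10 = 1/2, w11 = 1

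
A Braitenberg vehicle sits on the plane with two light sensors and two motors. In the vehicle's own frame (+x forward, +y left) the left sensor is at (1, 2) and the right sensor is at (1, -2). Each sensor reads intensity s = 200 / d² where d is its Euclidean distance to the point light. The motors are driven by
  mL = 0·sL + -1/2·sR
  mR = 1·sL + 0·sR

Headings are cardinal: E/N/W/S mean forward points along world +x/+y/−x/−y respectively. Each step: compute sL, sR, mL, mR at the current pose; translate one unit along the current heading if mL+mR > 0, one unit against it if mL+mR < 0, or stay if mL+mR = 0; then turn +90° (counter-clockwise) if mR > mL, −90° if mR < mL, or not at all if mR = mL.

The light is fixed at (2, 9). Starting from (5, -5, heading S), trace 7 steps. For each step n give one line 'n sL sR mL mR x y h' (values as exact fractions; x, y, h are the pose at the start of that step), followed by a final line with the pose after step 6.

n=0: pose=(5,-5,S); sL=4/5, sR=100/113; mL=-50/113, mR=4/5; mL+mR=202/565 → advance +1; mR−mL=702/565 → turn +1·90°
n=1: pose=(5,-6,E); sL=40/37, sR=40/61; mL=-20/61, mR=40/37; mL+mR=1700/2257 → advance +1; mR−mL=3180/2257 → turn +1·90°
n=2: pose=(6,-6,N); sL=1, sR=25/29; mL=-25/58, mR=1; mL+mR=33/58 → advance +1; mR−mL=83/58 → turn +1·90°
n=3: pose=(6,-5,W); sL=40/53, sR=200/153; mL=-100/153, mR=40/53; mL+mR=820/8109 → advance +1; mR−mL=11420/8109 → turn +1·90°
n=4: pose=(5,-5,S); sL=4/5, sR=100/113; mL=-50/113, mR=4/5; mL+mR=202/565 → advance +1; mR−mL=702/565 → turn +1·90°
n=5: pose=(5,-6,E); sL=40/37, sR=40/61; mL=-20/61, mR=40/37; mL+mR=1700/2257 → advance +1; mR−mL=3180/2257 → turn +1·90°
n=6: pose=(6,-6,N); sL=1, sR=25/29; mL=-25/58, mR=1; mL+mR=33/58 → advance +1; mR−mL=83/58 → turn +1·90°

0 4/5 100/113 -50/113 4/5 5 -5 S
1 40/37 40/61 -20/61 40/37 5 -6 E
2 1 25/29 -25/58 1 6 -6 N
3 40/53 200/153 -100/153 40/53 6 -5 W
4 4/5 100/113 -50/113 4/5 5 -5 S
5 40/37 40/61 -20/61 40/37 5 -6 E
6 1 25/29 -25/58 1 6 -6 N
final 6 -5 W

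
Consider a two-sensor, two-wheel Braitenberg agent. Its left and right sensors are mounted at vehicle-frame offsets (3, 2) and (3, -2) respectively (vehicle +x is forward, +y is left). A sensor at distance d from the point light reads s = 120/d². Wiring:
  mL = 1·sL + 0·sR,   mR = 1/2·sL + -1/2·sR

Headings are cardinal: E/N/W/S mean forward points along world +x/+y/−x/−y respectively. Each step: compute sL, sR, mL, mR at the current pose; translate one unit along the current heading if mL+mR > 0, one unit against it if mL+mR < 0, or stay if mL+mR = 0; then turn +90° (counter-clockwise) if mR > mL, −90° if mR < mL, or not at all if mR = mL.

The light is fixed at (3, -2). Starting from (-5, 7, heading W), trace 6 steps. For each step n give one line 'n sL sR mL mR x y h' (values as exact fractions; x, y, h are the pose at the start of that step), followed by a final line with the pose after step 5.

0 12/17 60/121 12/17 216/2057 -5 7 W
1 24/53 120/193 24/53 -864/10229 -6 7 N
2 2/3 6/5 2/3 -4/15 -6 8 E
3 24/17 120/149 24/17 768/2533 -5 8 S
4 12/17 60/121 12/17 216/2057 -5 7 W
5 24/53 120/193 24/53 -864/10229 -6 7 N
final -6 8 E

n=0: pose=(-5,7,W); sL=12/17, sR=60/121; mL=12/17, mR=216/2057; mL+mR=1668/2057 → advance +1; mR−mL=-1236/2057 → turn -1·90°
n=1: pose=(-6,7,N); sL=24/53, sR=120/193; mL=24/53, mR=-864/10229; mL+mR=3768/10229 → advance +1; mR−mL=-5496/10229 → turn -1·90°
n=2: pose=(-6,8,E); sL=2/3, sR=6/5; mL=2/3, mR=-4/15; mL+mR=2/5 → advance +1; mR−mL=-14/15 → turn -1·90°
n=3: pose=(-5,8,S); sL=24/17, sR=120/149; mL=24/17, mR=768/2533; mL+mR=4344/2533 → advance +1; mR−mL=-2808/2533 → turn -1·90°
n=4: pose=(-5,7,W); sL=12/17, sR=60/121; mL=12/17, mR=216/2057; mL+mR=1668/2057 → advance +1; mR−mL=-1236/2057 → turn -1·90°
n=5: pose=(-6,7,N); sL=24/53, sR=120/193; mL=24/53, mR=-864/10229; mL+mR=3768/10229 → advance +1; mR−mL=-5496/10229 → turn -1·90°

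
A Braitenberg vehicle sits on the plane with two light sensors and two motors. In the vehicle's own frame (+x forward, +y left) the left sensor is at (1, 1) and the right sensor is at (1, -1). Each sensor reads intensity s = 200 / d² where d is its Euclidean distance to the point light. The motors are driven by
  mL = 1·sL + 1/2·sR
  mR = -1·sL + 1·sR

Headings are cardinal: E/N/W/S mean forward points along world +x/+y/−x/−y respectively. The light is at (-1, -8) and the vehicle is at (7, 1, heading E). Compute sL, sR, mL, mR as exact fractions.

left sensor world pos  = (8, 2); dL² = 181
right sensor world pos = (8, 0); dR² = 145
sL = 200/181 = 200/181
sR = 200/145 = 40/29
mL = 1·sL + 1/2·sR = 9420/5249
mR = -1·sL + 1·sR = 1440/5249

200/181 40/29 9420/5249 1440/5249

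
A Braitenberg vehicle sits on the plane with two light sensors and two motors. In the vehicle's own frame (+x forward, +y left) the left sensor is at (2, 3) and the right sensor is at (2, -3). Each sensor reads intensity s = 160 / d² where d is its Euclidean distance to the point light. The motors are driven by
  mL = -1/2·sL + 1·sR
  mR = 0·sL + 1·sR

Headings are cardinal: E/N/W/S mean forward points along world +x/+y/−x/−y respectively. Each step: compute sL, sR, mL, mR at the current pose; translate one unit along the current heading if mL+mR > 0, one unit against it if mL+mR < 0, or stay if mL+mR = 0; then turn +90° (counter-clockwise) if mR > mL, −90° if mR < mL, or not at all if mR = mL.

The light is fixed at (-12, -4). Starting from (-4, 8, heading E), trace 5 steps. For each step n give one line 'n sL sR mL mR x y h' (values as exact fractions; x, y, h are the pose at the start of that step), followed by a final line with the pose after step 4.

n=0: pose=(-4,8,E); sL=32/65, sR=160/181; mL=7504/11765, mR=160/181; mL+mR=17904/11765 → advance +1; mR−mL=16/65 → turn +1·90°
n=1: pose=(-3,8,N); sL=20/29, sR=8/17; mL=62/493, mR=8/17; mL+mR=294/493 → advance +1; mR−mL=10/29 → turn +1·90°
n=2: pose=(-3,9,W); sL=160/149, sR=32/61; mL=-112/9089, mR=32/61; mL+mR=4656/9089 → advance +1; mR−mL=80/149 → turn +1·90°
n=3: pose=(-4,9,S); sL=80/121, sR=80/73; mL=6760/8833, mR=80/73; mL+mR=16440/8833 → advance +1; mR−mL=40/121 → turn +1·90°
n=4: pose=(-4,8,E); sL=32/65, sR=160/181; mL=7504/11765, mR=160/181; mL+mR=17904/11765 → advance +1; mR−mL=16/65 → turn +1·90°

0 32/65 160/181 7504/11765 160/181 -4 8 E
1 20/29 8/17 62/493 8/17 -3 8 N
2 160/149 32/61 -112/9089 32/61 -3 9 W
3 80/121 80/73 6760/8833 80/73 -4 9 S
4 32/65 160/181 7504/11765 160/181 -4 8 E
final -3 8 N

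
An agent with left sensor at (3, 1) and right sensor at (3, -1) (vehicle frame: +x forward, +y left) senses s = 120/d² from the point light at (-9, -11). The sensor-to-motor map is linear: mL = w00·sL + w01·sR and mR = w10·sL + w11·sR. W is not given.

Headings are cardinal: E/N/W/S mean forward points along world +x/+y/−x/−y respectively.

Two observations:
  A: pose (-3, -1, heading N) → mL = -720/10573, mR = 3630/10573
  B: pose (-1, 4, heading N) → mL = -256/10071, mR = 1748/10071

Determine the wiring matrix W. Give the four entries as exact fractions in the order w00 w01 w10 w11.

obs A: pose=(-3,-1,N) → sL=60/97, sR=60/109, mL=-720/10573, mR=3630/10573
obs B: pose=(-1,4,N) → sL=120/373, sR=8/27, mL=-256/10071, mR=1748/10071
sensor matrix S = [[60/97, 60/109], [120/373, 8/27]]; det S = 219520/35493561
solve [mL_A; mL_B] = S·[w00; w01] and [mR_A; mR_B] = S·[w10; w11]:
  w00 = -1, w01 = 1, w10 = 1, w11 = -1/2

-1 1 1 -1/2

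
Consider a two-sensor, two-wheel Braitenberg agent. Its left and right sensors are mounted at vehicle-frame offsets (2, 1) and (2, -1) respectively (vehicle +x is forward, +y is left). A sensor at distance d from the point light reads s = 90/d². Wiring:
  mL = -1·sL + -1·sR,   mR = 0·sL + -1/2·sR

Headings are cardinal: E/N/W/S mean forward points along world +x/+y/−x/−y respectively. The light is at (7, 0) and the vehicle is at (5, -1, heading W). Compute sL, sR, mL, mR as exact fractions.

9/2 45/8 -81/8 -45/16

left sensor world pos  = (3, -2); dL² = 20
right sensor world pos = (3, 0); dR² = 16
sL = 90/20 = 9/2
sR = 90/16 = 45/8
mL = -1·sL + -1·sR = -81/8
mR = 0·sL + -1/2·sR = -45/16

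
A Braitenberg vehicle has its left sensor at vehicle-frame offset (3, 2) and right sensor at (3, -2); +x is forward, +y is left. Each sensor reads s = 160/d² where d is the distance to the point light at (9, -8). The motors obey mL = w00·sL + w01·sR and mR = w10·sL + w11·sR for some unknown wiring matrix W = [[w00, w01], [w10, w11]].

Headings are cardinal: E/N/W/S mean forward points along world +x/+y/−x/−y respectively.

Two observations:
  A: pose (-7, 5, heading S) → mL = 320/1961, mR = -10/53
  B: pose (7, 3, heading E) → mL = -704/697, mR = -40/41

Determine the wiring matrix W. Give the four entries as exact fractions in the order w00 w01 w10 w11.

obs A: pose=(-7,5,S) → sL=20/37, sR=20/53, mL=320/1961, mR=-10/53
obs B: pose=(7,3,E) → sL=16/17, sR=80/41, mL=-704/697, mR=-40/41
sensor matrix S = [[20/37, 20/53], [16/17, 80/41]]; det S = 956160/1366817
solve [mL_A; mL_B] = S·[w00; w01] and [mR_A; mR_B] = S·[w10; w11]:
  w00 = 1, w01 = -1, w10 = 0, w11 = -1/2

1 -1 0 -1/2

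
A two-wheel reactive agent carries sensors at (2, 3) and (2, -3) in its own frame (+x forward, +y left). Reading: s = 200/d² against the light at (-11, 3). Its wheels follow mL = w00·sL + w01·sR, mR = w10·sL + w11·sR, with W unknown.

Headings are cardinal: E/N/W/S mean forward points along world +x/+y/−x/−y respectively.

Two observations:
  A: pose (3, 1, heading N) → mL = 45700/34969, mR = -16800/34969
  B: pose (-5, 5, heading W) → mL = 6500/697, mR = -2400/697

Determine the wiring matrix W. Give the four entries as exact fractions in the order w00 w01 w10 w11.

1 -1/2 -1/2 1/2

obs A: pose=(3,1,N) → sL=200/121, sR=200/289, mL=45700/34969, mR=-16800/34969
obs B: pose=(-5,5,W) → sL=200/17, sR=200/41, mL=6500/697, mR=-2400/697
sensor matrix S = [[200/121, 200/289], [200/17, 200/41]]; det S = -1920000/24373393
solve [mL_A; mL_B] = S·[w00; w01] and [mR_A; mR_B] = S·[w10; w11]:
  w00 = 1, w01 = -1/2, w10 = -1/2, w11 = 1/2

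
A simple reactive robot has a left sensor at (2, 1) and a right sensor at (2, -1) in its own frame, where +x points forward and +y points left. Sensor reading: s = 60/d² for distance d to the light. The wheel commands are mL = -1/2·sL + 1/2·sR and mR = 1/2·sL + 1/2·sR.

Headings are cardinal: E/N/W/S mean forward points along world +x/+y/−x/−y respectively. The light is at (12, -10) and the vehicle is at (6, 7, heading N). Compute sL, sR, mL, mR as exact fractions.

left sensor world pos  = (5, 9); dL² = 410
right sensor world pos = (7, 9); dR² = 386
sL = 60/410 = 6/41
sR = 60/386 = 30/193
mL = -1/2·sL + 1/2·sR = 36/7913
mR = 1/2·sL + 1/2·sR = 1194/7913

6/41 30/193 36/7913 1194/7913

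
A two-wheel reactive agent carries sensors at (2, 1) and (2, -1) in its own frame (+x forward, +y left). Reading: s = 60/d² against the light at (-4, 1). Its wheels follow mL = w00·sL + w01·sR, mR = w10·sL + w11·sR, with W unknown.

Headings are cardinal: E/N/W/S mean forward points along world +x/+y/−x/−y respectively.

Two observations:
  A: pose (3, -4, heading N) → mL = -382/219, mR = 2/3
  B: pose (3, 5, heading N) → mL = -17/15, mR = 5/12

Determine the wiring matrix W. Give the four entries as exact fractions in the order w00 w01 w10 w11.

-1 -1/2 1/2 0

obs A: pose=(3,-4,N) → sL=4/3, sR=60/73, mL=-382/219, mR=2/3
obs B: pose=(3,5,N) → sL=5/6, sR=3/5, mL=-17/15, mR=5/12
sensor matrix S = [[4/3, 60/73], [5/6, 3/5]]; det S = 42/365
solve [mL_A; mL_B] = S·[w00; w01] and [mR_A; mR_B] = S·[w10; w11]:
  w00 = -1, w01 = -1/2, w10 = 1/2, w11 = 0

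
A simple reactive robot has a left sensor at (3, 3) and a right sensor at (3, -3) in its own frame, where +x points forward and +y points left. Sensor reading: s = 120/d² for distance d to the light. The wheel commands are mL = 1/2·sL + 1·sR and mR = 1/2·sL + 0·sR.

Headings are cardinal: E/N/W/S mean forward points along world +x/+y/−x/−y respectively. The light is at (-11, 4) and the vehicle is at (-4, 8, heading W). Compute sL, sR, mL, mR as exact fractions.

left sensor world pos  = (-7, 5); dL² = 17
right sensor world pos = (-7, 11); dR² = 65
sL = 120/17 = 120/17
sR = 120/65 = 24/13
mL = 1/2·sL + 1·sR = 1188/221
mR = 1/2·sL + 0·sR = 60/17

120/17 24/13 1188/221 60/17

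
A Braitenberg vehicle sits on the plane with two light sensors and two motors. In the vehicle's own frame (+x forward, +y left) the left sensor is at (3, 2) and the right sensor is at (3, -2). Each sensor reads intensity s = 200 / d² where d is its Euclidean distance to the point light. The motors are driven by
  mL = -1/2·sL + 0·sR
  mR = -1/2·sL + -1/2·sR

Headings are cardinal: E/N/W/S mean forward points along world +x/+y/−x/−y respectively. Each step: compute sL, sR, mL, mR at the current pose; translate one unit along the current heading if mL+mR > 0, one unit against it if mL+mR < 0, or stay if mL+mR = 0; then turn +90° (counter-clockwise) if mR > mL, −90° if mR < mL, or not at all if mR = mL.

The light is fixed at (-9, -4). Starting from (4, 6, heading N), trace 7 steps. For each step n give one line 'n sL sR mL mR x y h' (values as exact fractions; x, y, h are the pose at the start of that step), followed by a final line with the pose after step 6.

n=0: pose=(4,6,N); sL=20/29, sR=100/197; mL=-10/29, mR=-3420/5713; mL+mR=-5390/5713 → advance -1; mR−mL=-50/197 → turn -1·90°
n=1: pose=(4,5,E); sL=200/377, sR=40/61; mL=-100/377, mR=-13640/22997; mL+mR=-19740/22997 → advance -1; mR−mL=-20/61 → turn -1·90°
n=2: pose=(3,5,S); sL=25/29, sR=25/17; mL=-25/58, mR=-575/493; mL+mR=-1575/986 → advance -1; mR−mL=-25/34 → turn -1·90°
n=3: pose=(3,6,W); sL=40/29, sR=8/9; mL=-20/29, mR=-296/261; mL+mR=-476/261 → advance -1; mR−mL=-4/9 → turn -1·90°
n=4: pose=(4,6,N); sL=20/29, sR=100/197; mL=-10/29, mR=-3420/5713; mL+mR=-5390/5713 → advance -1; mR−mL=-50/197 → turn -1·90°
n=5: pose=(4,5,E); sL=200/377, sR=40/61; mL=-100/377, mR=-13640/22997; mL+mR=-19740/22997 → advance -1; mR−mL=-20/61 → turn -1·90°
n=6: pose=(3,5,S); sL=25/29, sR=25/17; mL=-25/58, mR=-575/493; mL+mR=-1575/986 → advance -1; mR−mL=-25/34 → turn -1·90°

0 20/29 100/197 -10/29 -3420/5713 4 6 N
1 200/377 40/61 -100/377 -13640/22997 4 5 E
2 25/29 25/17 -25/58 -575/493 3 5 S
3 40/29 8/9 -20/29 -296/261 3 6 W
4 20/29 100/197 -10/29 -3420/5713 4 6 N
5 200/377 40/61 -100/377 -13640/22997 4 5 E
6 25/29 25/17 -25/58 -575/493 3 5 S
final 3 6 W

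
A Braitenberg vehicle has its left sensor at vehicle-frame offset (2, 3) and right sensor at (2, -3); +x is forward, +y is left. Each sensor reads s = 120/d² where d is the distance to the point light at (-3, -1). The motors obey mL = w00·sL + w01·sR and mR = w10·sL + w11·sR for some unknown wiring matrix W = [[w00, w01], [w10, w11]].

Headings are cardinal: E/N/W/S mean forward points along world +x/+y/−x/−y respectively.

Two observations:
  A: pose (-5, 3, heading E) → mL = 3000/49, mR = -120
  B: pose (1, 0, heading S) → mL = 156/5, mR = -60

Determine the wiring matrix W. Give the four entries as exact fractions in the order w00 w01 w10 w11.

1/2 1/2 0 -1

obs A: pose=(-5,3,E) → sL=120/49, sR=120, mL=3000/49, mR=-120
obs B: pose=(1,0,S) → sL=12/5, sR=60, mL=156/5, mR=-60
sensor matrix S = [[120/49, 120], [12/5, 60]]; det S = -6912/49
solve [mL_A; mL_B] = S·[w00; w01] and [mR_A; mR_B] = S·[w10; w11]:
  w00 = 1/2, w01 = 1/2, w10 = 0, w11 = -1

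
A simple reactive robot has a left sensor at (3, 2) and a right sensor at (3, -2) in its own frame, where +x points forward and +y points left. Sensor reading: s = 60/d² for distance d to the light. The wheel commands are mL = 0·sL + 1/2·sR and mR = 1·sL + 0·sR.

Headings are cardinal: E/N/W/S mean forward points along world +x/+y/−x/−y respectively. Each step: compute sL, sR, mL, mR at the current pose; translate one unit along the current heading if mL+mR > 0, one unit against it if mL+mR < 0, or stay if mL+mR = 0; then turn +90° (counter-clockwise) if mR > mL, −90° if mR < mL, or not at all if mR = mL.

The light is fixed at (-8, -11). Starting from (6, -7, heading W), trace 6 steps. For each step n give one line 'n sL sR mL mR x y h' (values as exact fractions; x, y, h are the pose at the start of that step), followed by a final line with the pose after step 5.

n=0: pose=(6,-7,W); sL=12/25, sR=60/157; mL=30/157, mR=12/25; mL+mR=2634/3925 → advance +1; mR−mL=1134/3925 → turn +1·90°
n=1: pose=(5,-7,S); sL=30/113, sR=30/61; mL=15/61, mR=30/113; mL+mR=3525/6893 → advance +1; mR−mL=135/6893 → turn +1·90°
n=2: pose=(5,-8,E); sL=60/281, sR=60/257; mL=30/257, mR=60/281; mL+mR=23850/72217 → advance +1; mR−mL=6990/72217 → turn +1·90°
n=3: pose=(6,-8,N); sL=1/3, sR=15/73; mL=15/146, mR=1/3; mL+mR=191/438 → advance +1; mR−mL=101/438 → turn +1·90°
n=4: pose=(6,-7,W); sL=12/25, sR=60/157; mL=30/157, mR=12/25; mL+mR=2634/3925 → advance +1; mR−mL=1134/3925 → turn +1·90°
n=5: pose=(5,-7,S); sL=30/113, sR=30/61; mL=15/61, mR=30/113; mL+mR=3525/6893 → advance +1; mR−mL=135/6893 → turn +1·90°

0 12/25 60/157 30/157 12/25 6 -7 W
1 30/113 30/61 15/61 30/113 5 -7 S
2 60/281 60/257 30/257 60/281 5 -8 E
3 1/3 15/73 15/146 1/3 6 -8 N
4 12/25 60/157 30/157 12/25 6 -7 W
5 30/113 30/61 15/61 30/113 5 -7 S
final 5 -8 E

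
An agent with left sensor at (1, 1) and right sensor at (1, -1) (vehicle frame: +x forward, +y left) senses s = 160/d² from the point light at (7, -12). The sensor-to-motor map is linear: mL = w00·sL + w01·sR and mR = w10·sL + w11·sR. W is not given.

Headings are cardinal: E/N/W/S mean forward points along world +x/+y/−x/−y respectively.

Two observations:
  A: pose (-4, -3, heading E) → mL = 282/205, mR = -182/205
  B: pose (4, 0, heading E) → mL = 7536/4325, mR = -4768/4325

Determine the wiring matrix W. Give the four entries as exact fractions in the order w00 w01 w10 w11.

obs A: pose=(-4,-3,E) → sL=4/5, sR=40/41, mL=282/205, mR=-182/205
obs B: pose=(4,0,E) → sL=160/173, sR=32/25, mL=7536/4325, mR=-4768/4325
sensor matrix S = [[4/5, 40/41], [160/173, 32/25]]; det S = 107904/886625
solve [mL_A; mL_B] = S·[w00; w01] and [mR_A; mR_B] = S·[w10; w11]:
  w00 = 1/2, w01 = 1, w10 = -1/2, w11 = -1/2

1/2 1 -1/2 -1/2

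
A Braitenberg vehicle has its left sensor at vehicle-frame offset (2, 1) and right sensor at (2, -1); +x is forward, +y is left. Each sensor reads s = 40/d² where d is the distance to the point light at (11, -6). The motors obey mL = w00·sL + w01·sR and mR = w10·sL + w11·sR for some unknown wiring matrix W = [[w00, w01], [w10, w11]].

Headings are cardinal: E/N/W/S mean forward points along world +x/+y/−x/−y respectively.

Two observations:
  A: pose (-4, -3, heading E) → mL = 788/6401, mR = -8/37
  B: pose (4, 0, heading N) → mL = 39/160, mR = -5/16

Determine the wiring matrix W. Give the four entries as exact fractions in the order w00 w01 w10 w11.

obs A: pose=(-4,-3,E) → sL=8/37, sR=40/173, mL=788/6401, mR=-8/37
obs B: pose=(4,0,N) → sL=5/16, sR=2/5, mL=39/160, mR=-5/16
sensor matrix S = [[8/37, 40/173], [5/16, 2/5]]; det S = 911/64010
solve [mL_A; mL_B] = S·[w00; w01] and [mR_A; mR_B] = S·[w10; w11]:
  w00 = -1/2, w01 = 1, w10 = -1, w11 = 0

-1/2 1 -1 0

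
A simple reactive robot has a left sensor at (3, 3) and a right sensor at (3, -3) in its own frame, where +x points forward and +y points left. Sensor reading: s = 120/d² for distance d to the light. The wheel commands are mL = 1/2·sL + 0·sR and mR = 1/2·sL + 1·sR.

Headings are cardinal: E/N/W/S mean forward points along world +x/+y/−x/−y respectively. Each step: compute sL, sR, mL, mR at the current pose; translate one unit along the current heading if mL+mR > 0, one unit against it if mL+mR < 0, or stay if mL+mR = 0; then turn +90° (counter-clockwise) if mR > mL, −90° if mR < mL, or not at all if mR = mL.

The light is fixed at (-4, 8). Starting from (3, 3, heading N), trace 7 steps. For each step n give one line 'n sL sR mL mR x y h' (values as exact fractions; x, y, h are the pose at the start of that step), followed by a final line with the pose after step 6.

n=0: pose=(3,3,N); sL=6, sR=15/13; mL=3, mR=54/13; mL+mR=93/13 → advance +1; mR−mL=15/13 → turn +1·90°
n=1: pose=(3,4,W); sL=24/13, sR=120/17; mL=12/13, mR=1764/221; mL+mR=1968/221 → advance +1; mR−mL=120/17 → turn +1·90°
n=2: pose=(2,4,S); sL=12/13, sR=60/29; mL=6/13, mR=954/377; mL+mR=1128/377 → advance +1; mR−mL=60/29 → turn +1·90°
n=3: pose=(2,3,E); sL=24/17, sR=24/29; mL=12/17, mR=756/493; mL+mR=1104/493 → advance +1; mR−mL=24/29 → turn +1·90°
n=4: pose=(3,3,N); sL=6, sR=15/13; mL=3, mR=54/13; mL+mR=93/13 → advance +1; mR−mL=15/13 → turn +1·90°
n=5: pose=(3,4,W); sL=24/13, sR=120/17; mL=12/13, mR=1764/221; mL+mR=1968/221 → advance +1; mR−mL=120/17 → turn +1·90°
n=6: pose=(2,4,S); sL=12/13, sR=60/29; mL=6/13, mR=954/377; mL+mR=1128/377 → advance +1; mR−mL=60/29 → turn +1·90°

0 6 15/13 3 54/13 3 3 N
1 24/13 120/17 12/13 1764/221 3 4 W
2 12/13 60/29 6/13 954/377 2 4 S
3 24/17 24/29 12/17 756/493 2 3 E
4 6 15/13 3 54/13 3 3 N
5 24/13 120/17 12/13 1764/221 3 4 W
6 12/13 60/29 6/13 954/377 2 4 S
final 2 3 E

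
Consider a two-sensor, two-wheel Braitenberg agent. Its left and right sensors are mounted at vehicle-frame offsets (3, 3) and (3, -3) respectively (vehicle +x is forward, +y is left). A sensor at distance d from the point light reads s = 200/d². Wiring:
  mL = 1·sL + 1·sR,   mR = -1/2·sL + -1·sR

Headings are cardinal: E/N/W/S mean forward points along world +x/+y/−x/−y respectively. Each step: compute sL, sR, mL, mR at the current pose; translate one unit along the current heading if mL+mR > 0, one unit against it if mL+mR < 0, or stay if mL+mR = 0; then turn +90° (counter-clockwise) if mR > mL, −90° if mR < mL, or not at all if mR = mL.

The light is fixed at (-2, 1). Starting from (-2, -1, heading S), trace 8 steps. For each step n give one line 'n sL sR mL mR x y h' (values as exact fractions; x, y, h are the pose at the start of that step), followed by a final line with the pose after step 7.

n=0: pose=(-2,-1,S); sL=100/17, sR=100/17; mL=200/17, mR=-150/17; mL+mR=50/17 → advance +1; mR−mL=-350/17 → turn -1·90°
n=1: pose=(-2,-2,W); sL=40/9, sR=200/9; mL=80/3, mR=-220/9; mL+mR=20/9 → advance +1; mR−mL=-460/9 → turn -1·90°
n=2: pose=(-3,-2,N); sL=25/2, sR=50; mL=125/2, mR=-225/4; mL+mR=25/4 → advance +1; mR−mL=-475/4 → turn -1·90°
n=3: pose=(-3,-1,E); sL=40, sR=200/29; mL=1360/29, mR=-780/29; mL+mR=20 → advance +1; mR−mL=-2140/29 → turn -1·90°
n=4: pose=(-2,-1,S); sL=100/17, sR=100/17; mL=200/17, mR=-150/17; mL+mR=50/17 → advance +1; mR−mL=-350/17 → turn -1·90°
n=5: pose=(-2,-2,W); sL=40/9, sR=200/9; mL=80/3, mR=-220/9; mL+mR=20/9 → advance +1; mR−mL=-460/9 → turn -1·90°
n=6: pose=(-3,-2,N); sL=25/2, sR=50; mL=125/2, mR=-225/4; mL+mR=25/4 → advance +1; mR−mL=-475/4 → turn -1·90°
n=7: pose=(-3,-1,E); sL=40, sR=200/29; mL=1360/29, mR=-780/29; mL+mR=20 → advance +1; mR−mL=-2140/29 → turn -1·90°

0 100/17 100/17 200/17 -150/17 -2 -1 S
1 40/9 200/9 80/3 -220/9 -2 -2 W
2 25/2 50 125/2 -225/4 -3 -2 N
3 40 200/29 1360/29 -780/29 -3 -1 E
4 100/17 100/17 200/17 -150/17 -2 -1 S
5 40/9 200/9 80/3 -220/9 -2 -2 W
6 25/2 50 125/2 -225/4 -3 -2 N
7 40 200/29 1360/29 -780/29 -3 -1 E
final -2 -1 S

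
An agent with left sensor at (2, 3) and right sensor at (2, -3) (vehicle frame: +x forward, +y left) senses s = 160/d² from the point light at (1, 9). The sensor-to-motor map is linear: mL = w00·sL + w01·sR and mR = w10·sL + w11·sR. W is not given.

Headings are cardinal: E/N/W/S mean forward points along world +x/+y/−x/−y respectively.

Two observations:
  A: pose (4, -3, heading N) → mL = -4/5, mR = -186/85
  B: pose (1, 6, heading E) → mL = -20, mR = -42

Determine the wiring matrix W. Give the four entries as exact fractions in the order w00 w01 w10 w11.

obs A: pose=(4,-3,N) → sL=8/5, sR=20/17, mL=-4/5, mR=-186/85
obs B: pose=(1,6,E) → sL=40, sR=4, mL=-20, mR=-42
sensor matrix S = [[8/5, 20/17], [40, 4]]; det S = -3456/85
solve [mL_A; mL_B] = S·[w00; w01] and [mR_A; mR_B] = S·[w10; w11]:
  w00 = -1/2, w01 = 0, w10 = -1, w11 = -1/2

-1/2 0 -1 -1/2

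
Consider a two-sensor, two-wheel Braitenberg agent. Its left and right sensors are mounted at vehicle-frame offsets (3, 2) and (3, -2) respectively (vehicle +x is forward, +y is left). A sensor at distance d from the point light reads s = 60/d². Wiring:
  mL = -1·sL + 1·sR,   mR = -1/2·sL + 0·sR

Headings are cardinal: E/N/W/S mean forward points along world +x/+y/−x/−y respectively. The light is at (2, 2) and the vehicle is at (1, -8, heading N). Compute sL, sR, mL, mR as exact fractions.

30/29 6/5 24/145 -15/29

left sensor world pos  = (-1, -5); dL² = 58
right sensor world pos = (3, -5); dR² = 50
sL = 60/58 = 30/29
sR = 60/50 = 6/5
mL = -1·sL + 1·sR = 24/145
mR = -1/2·sL + 0·sR = -15/29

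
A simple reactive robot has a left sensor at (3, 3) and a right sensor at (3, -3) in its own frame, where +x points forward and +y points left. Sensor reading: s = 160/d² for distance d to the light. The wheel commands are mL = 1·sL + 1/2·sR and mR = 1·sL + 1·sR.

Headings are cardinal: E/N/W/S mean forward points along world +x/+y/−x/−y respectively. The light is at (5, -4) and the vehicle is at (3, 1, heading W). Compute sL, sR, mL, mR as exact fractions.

160/29 160/89 16560/2581 18880/2581

left sensor world pos  = (0, -2); dL² = 29
right sensor world pos = (0, 4); dR² = 89
sL = 160/29 = 160/29
sR = 160/89 = 160/89
mL = 1·sL + 1/2·sR = 16560/2581
mR = 1·sL + 1·sR = 18880/2581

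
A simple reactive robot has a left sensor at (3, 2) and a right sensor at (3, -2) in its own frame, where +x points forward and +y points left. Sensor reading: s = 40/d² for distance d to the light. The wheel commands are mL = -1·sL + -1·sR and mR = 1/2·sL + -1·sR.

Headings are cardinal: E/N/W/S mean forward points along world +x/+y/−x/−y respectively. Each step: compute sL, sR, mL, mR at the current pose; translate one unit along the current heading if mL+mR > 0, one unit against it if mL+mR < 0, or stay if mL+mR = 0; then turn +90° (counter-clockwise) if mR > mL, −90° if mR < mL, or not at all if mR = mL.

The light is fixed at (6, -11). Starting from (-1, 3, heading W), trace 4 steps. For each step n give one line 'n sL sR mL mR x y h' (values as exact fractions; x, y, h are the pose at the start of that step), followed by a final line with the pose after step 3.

n=0: pose=(-1,3,W); sL=10/61, sR=10/89; mL=-1500/5429, mR=-165/5429; mL+mR=-1665/5429 → advance -1; mR−mL=15/61 → turn +1·90°
n=1: pose=(0,3,S); sL=40/137, sR=8/37; mL=-2576/5069, mR=-356/5069; mL+mR=-2932/5069 → advance -1; mR−mL=60/137 → turn +1·90°
n=2: pose=(0,4,E); sL=20/149, sR=20/89; mL=-4760/13261, mR=-2090/13261; mL+mR=-6850/13261 → advance -1; mR−mL=30/149 → turn +1·90°
n=3: pose=(-1,4,N); sL=8/81, sR=40/349; mL=-6032/28269, mR=-1844/28269; mL+mR=-7876/28269 → advance -1; mR−mL=4/27 → turn +1·90°

0 10/61 10/89 -1500/5429 -165/5429 -1 3 W
1 40/137 8/37 -2576/5069 -356/5069 0 3 S
2 20/149 20/89 -4760/13261 -2090/13261 0 4 E
3 8/81 40/349 -6032/28269 -1844/28269 -1 4 N
final -1 3 W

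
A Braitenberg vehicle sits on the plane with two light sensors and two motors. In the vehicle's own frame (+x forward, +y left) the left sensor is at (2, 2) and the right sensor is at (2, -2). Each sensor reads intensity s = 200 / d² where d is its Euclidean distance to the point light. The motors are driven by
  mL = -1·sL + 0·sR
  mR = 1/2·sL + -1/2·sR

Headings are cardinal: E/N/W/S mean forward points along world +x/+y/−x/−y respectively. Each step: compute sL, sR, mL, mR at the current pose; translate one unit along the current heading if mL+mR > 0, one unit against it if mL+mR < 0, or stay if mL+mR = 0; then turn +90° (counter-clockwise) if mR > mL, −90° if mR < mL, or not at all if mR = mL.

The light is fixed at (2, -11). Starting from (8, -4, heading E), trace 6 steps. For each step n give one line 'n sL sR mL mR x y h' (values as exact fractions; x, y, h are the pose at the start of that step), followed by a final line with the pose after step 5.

n=0: pose=(8,-4,E); sL=40/29, sR=200/89; mL=-40/29, mR=-1120/2581; mL+mR=-4680/2581 → advance -1; mR−mL=2440/2581 → turn +1·90°
n=1: pose=(7,-4,N); sL=20/9, sR=20/13; mL=-20/9, mR=40/117; mL+mR=-220/117 → advance -1; mR−mL=100/39 → turn +1·90°
n=2: pose=(7,-5,W); sL=8, sR=200/73; mL=-8, mR=192/73; mL+mR=-392/73 → advance -1; mR−mL=776/73 → turn +1·90°
n=3: pose=(8,-5,S); sL=5/2, sR=25/4; mL=-5/2, mR=-15/8; mL+mR=-35/8 → advance -1; mR−mL=5/8 → turn +1·90°
n=4: pose=(8,-4,E); sL=40/29, sR=200/89; mL=-40/29, mR=-1120/2581; mL+mR=-4680/2581 → advance -1; mR−mL=2440/2581 → turn +1·90°
n=5: pose=(7,-4,N); sL=20/9, sR=20/13; mL=-20/9, mR=40/117; mL+mR=-220/117 → advance -1; mR−mL=100/39 → turn +1·90°

0 40/29 200/89 -40/29 -1120/2581 8 -4 E
1 20/9 20/13 -20/9 40/117 7 -4 N
2 8 200/73 -8 192/73 7 -5 W
3 5/2 25/4 -5/2 -15/8 8 -5 S
4 40/29 200/89 -40/29 -1120/2581 8 -4 E
5 20/9 20/13 -20/9 40/117 7 -4 N
final 7 -5 W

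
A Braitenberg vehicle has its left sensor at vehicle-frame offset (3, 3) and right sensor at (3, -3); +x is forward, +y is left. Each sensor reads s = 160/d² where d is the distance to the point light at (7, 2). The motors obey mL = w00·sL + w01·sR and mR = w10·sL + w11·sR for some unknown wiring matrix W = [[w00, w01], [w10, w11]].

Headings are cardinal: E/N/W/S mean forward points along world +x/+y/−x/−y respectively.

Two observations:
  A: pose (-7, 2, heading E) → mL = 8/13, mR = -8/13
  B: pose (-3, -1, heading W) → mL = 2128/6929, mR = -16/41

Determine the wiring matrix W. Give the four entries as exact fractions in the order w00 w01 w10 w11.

obs A: pose=(-7,2,E) → sL=16/13, sR=16/13, mL=8/13, mR=-8/13
obs B: pose=(-3,-1,W) → sL=32/41, sR=160/169, mL=2128/6929, mR=-16/41
sensor matrix S = [[16/13, 16/13], [32/41, 160/169]]; det S = 18432/90077
solve [mL_A; mL_B] = S·[w00; w01] and [mR_A; mR_B] = S·[w10; w11]:
  w00 = 1, w01 = -1/2, w10 = -1/2, w11 = 0

1 -1/2 -1/2 0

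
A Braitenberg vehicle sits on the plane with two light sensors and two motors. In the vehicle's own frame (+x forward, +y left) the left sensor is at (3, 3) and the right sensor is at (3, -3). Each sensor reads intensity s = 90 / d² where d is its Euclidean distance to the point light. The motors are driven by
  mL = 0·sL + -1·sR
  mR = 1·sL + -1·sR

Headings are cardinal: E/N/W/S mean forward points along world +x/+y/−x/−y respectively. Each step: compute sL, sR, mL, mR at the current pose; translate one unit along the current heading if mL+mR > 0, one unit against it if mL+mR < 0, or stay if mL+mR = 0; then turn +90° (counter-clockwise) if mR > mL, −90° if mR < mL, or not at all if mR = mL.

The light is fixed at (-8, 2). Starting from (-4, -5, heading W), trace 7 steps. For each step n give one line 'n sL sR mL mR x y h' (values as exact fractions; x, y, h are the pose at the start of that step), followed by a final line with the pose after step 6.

0 90/101 90/17 -90/17 -7560/1717 -4 -5 W
1 45/82 45/52 -45/52 -675/2132 -3 -5 S
2 90/73 18/29 -18/29 1296/2117 -3 -4 E
3 9 45/29 -45/29 216/29 -4 -4 N
4 18/13 18 -18 -216/13 -4 -3 W
5 45/64 45/34 -45/34 -675/1088 -3 -3 S
6 18/13 90/113 -90/113 864/1469 -3 -2 E
final -4 -2 N

n=0: pose=(-4,-5,W); sL=90/101, sR=90/17; mL=-90/17, mR=-7560/1717; mL+mR=-16650/1717 → advance -1; mR−mL=90/101 → turn +1·90°
n=1: pose=(-3,-5,S); sL=45/82, sR=45/52; mL=-45/52, mR=-675/2132; mL+mR=-630/533 → advance -1; mR−mL=45/82 → turn +1·90°
n=2: pose=(-3,-4,E); sL=90/73, sR=18/29; mL=-18/29, mR=1296/2117; mL+mR=-18/2117 → advance -1; mR−mL=90/73 → turn +1·90°
n=3: pose=(-4,-4,N); sL=9, sR=45/29; mL=-45/29, mR=216/29; mL+mR=171/29 → advance +1; mR−mL=9 → turn +1·90°
n=4: pose=(-4,-3,W); sL=18/13, sR=18; mL=-18, mR=-216/13; mL+mR=-450/13 → advance -1; mR−mL=18/13 → turn +1·90°
n=5: pose=(-3,-3,S); sL=45/64, sR=45/34; mL=-45/34, mR=-675/1088; mL+mR=-2115/1088 → advance -1; mR−mL=45/64 → turn +1·90°
n=6: pose=(-3,-2,E); sL=18/13, sR=90/113; mL=-90/113, mR=864/1469; mL+mR=-306/1469 → advance -1; mR−mL=18/13 → turn +1·90°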